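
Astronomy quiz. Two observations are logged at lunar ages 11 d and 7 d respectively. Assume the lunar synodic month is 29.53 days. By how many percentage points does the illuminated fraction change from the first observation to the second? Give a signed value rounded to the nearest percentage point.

-39 pp

θ₁ = 360° × 11/29.53 = 134.1°, f₁ = (1 − cos θ₁)/2 = 0.848.
θ₂ = 360° × 7/29.53 = 85.3°, f₂ = (1 − cos θ₂)/2 = 0.459.
Change = f₂ − f₁ = -0.389 → -39 percentage points.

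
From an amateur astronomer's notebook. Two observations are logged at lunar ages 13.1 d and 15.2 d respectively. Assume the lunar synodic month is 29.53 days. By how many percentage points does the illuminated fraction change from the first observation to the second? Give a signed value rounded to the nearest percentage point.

θ₁ = 360° × 13.1/29.53 = 159.7°, f₁ = (1 − cos θ₁)/2 = 0.969.
θ₂ = 360° × 15.2/29.53 = 185.3°, f₂ = (1 − cos θ₂)/2 = 0.998.
Change = f₂ − f₁ = +0.029 → +3 percentage points.

+3 percentage points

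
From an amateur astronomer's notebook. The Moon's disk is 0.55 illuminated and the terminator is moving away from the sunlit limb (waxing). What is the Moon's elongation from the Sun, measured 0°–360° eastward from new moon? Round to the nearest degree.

96°

cos θ = 1 − 2f = -0.100, giving a principal value of 95.7°.
Waxing ⇒ before full, so θ = 95.7°.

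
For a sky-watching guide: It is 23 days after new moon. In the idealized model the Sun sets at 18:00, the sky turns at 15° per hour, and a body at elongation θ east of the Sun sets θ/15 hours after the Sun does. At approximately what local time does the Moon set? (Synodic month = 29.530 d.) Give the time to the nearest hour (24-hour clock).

Phase angle: θ = 360°·(23 d)/(29.530 d) = 280.4°.
The Moon trails the Sun by θ/15 = 280.4/15 ≈ 18.69 hours.
18:00 + 18.69 h ≈ 12:42 → 13:00 to the nearest hour.

13:00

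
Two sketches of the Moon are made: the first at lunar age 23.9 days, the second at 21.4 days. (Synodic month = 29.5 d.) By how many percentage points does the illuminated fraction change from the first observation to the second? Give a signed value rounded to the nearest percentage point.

+26 percentage points

θ₁ = 360° × 23.9/29.5 = 291.7°, f₁ = (1 − cos θ₁)/2 = 0.315.
θ₂ = 360° × 21.4/29.5 = 261.2°, f₂ = (1 − cos θ₂)/2 = 0.577.
Change = f₂ − f₁ = +0.261 → +26 percentage points.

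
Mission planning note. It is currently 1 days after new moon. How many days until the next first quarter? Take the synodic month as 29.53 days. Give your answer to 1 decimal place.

6.4 days

First quarter occurs at elongation 90°, i.e. at age 29.53 × 90/360 = 7.383 d.
That is 7.383 − 1 = 6.383 days ahead.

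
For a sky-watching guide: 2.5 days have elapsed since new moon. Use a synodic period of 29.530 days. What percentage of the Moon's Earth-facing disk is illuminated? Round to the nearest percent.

7%

Phase angle: θ = 360°·(2.5 d)/(29.530 d) = 30.5°.
Illuminated fraction = (1 − cos 30.5°)/2 = (1 − 0.862)/2 ≈ 0.069, so 7%.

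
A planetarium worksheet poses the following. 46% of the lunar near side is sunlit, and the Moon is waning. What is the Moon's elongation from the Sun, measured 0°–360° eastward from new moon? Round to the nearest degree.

275°

cos θ = 1 − 2f = 0.080, giving a principal value of 85.4°.
Waning ⇒ past full, so θ = 360° − 85.4° = 274.6°.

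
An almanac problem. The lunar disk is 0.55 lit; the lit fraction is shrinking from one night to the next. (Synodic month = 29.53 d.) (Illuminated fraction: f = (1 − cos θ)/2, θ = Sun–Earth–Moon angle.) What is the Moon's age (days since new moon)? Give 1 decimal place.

21.7 days

cos θ = 1 − 2f = -0.100, giving a principal value of 95.7°.
A waning Moon lies in 180°–360°, so θ = 360° − 95.7° = 264.3°.
At 360°/29.53 d per day, 264.3° corresponds to 21.68 days.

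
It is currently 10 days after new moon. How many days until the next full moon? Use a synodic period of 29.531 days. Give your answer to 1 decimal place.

Full moon is 0.5 of the way through the cycle: age 0.5 × 29.531 = 14.765 d.
So 4.765 days remain (14.765 − 10).

4.8 days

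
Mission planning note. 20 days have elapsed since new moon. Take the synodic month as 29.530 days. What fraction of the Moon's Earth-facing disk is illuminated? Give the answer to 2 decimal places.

0.72

Phase angle: θ = 360°·(20 d)/(29.530 d) = 243.8°.
cos 243.8° = (-0.441), so f = (1 − (-0.441))/2 = 0.721.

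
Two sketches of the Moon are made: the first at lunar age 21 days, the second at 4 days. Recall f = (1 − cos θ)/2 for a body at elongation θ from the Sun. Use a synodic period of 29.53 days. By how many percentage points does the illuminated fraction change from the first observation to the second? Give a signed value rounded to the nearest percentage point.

θ₁ = 360° × 21/29.53 = 256.0°, f₁ = (1 − cos θ₁)/2 = 0.621.
θ₂ = 360° × 4/29.53 = 48.8°, f₂ = (1 − cos θ₂)/2 = 0.170.
Change = f₂ − f₁ = -0.450 → -45 percentage points.

-45 pp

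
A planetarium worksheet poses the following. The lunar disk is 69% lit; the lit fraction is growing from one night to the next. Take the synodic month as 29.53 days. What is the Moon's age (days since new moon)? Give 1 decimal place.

9.2 days

Invert f = (1 − cos θ)/2 to get cos θ = 1 − 2(0.69) = -0.380, hence θ₀ = arccos -0.380 = 112.3°.
The Moon is waxing (0°–180°), so θ = 112.3° directly.
At 360°/29.53 d per day, 112.3° corresponds to 9.21 days.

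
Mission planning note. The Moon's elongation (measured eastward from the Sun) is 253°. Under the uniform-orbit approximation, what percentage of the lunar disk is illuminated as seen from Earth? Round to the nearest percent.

Half-versine of 253°: (1 − (-0.292))/2 = 0.646, i.e. 65%.

65%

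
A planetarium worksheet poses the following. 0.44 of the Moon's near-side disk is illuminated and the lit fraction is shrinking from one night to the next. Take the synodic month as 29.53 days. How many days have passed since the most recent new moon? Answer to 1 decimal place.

From f = (1 − cos θ)/2: cos θ = 1 − 2×0.44 = 0.120; arccos → 83.1°.
A waning Moon lies in 180°–360°, so θ = 360° − 83.1° = 276.9°.
That fraction of the synodic month is 276.9/360 × 29.53 d ≈ 22.71 d.

22.7 days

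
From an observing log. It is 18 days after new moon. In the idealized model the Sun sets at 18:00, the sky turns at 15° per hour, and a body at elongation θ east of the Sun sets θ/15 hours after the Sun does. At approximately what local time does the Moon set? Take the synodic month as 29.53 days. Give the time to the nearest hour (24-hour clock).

Elongation θ = 360° × 18/29.53 ≈ 219.4°.
Delay after the Sun = 219.4° / (15°/h) ≈ 14.63 h.
18:00 + 14.63 h ≈ 08:38 → 09:00 to the nearest hour.

09:00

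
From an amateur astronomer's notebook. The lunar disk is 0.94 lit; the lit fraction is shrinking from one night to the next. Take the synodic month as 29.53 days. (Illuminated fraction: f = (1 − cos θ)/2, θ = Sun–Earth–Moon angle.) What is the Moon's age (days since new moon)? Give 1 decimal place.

17.1 days

cos θ = 1 − 2f = -0.880, giving a principal value of 151.6°.
A waning Moon lies in 180°–360°, so θ = 360° − 151.6° = 208.4°.
Age = 29.53 × 208.4°/360° ≈ 17.09 days.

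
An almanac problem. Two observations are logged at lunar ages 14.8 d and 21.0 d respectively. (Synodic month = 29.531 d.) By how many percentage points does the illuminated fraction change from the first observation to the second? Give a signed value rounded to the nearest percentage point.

-38 percentage points

First observation: θ = 360°·14.8/29.531 = 180.4°, so f = 1.000.
Second observation: θ = 256.0°, f = 0.621.
Δf = 0.621 − 1.000 = -0.379, i.e. -38 pp.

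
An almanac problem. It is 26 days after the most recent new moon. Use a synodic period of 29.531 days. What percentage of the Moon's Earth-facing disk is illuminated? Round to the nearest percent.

13%

Elongation θ = 360° × 26/29.531 ≈ 317.0°.
Illuminated fraction = (1 − cos 317.0°)/2 = (1 − 0.731)/2 ≈ 0.135, so 13%.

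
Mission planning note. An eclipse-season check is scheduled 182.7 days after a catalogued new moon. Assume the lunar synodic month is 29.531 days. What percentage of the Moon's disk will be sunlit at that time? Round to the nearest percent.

182.7/29.531 = 6.187 lunations, so 6 complete cycles and 5.51 d into the next.
Phase angle: θ = 360°·(5.51 d)/(29.531 d) = 67.2°.
Illuminated fraction = (1 − cos 67.2°)/2 = (1 − 0.387)/2 ≈ 0.306, so 31%.

31%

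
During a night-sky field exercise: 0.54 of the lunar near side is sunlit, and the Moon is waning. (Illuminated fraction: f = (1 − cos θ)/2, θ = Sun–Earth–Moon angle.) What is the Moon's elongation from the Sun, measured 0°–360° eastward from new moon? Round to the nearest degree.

Invert f = (1 − cos θ)/2 to get cos θ = 1 − 2(0.54) = -0.080, hence θ₀ = arccos -0.080 = 94.6°.
Waning ⇒ past full, so θ = 360° − 94.6° = 265.4°.

265°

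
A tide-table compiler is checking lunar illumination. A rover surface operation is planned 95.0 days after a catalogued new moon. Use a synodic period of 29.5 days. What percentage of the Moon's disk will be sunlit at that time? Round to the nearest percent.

41%

Reduce mod P: 95.0 − 3×29.5 = 6.50 d into the current lunation.
Elongation θ = 360° × 6.50/29.5 ≈ 79.3°.
With cos θ = 0.185, the lit fraction is (1 − 0.185)/2 ≈ 0.407, so 41%.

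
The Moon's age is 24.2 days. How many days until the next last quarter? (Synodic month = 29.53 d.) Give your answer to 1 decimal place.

27.5 days

Last quarter is 0.75 of the way through the cycle: age 0.75 × 29.53 = 22.148 d.
Already past this cycle's last quarter; the next is at 22.148 + 29.53 = 51.678 d, so 51.678 − 24.2 = 27.478 days.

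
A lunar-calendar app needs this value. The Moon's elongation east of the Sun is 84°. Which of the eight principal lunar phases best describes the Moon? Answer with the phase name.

first quarter

The first quarter sector spans roughly 68°–112°; 84° falls inside it.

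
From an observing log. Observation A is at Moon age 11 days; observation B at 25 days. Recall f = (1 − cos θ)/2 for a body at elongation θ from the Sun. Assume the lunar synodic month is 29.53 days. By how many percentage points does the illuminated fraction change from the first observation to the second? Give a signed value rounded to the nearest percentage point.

-63 percentage points

First observation: θ = 360°·11/29.53 = 134.1°, so f = 0.848.
Second observation: θ = 304.8°, f = 0.215.
Δf = 0.215 − 0.848 = -0.633, i.e. -63 pp.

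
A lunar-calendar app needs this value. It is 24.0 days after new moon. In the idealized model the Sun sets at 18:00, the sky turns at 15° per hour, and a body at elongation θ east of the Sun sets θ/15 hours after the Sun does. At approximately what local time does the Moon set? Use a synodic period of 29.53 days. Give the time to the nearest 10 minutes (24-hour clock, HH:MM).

Phase angle: θ = 360°·(24.0 d)/(29.53 d) = 292.6°.
Delay after the Sun = 292.6° / (15°/h) ≈ 19.51 h.
18:00 + 19.506 h ≈ 13:30 → 13:30 to the nearest ten minutes.

13:30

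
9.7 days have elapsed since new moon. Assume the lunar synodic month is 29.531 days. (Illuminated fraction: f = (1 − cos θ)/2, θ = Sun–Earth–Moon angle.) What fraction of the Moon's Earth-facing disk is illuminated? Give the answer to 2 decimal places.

0.74

Elongation θ = 360° × 9.7/29.531 ≈ 118.2°.
Illuminated fraction = (1 − cos 118.2°)/2 = (1 − (-0.473))/2 ≈ 0.737.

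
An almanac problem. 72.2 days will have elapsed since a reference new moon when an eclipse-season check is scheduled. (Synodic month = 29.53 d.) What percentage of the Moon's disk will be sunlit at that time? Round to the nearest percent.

97%

Reduce mod P: 72.2 − 2×29.53 = 13.14 d into the current lunation.
The Moon has covered 13.14/29.53 of its cycle, so θ ≈ 360° × 13.14/29.53 = 160.2°.
With cos θ = (-0.941), the lit fraction is (1 − (-0.941))/2 ≈ 0.970, so 97%.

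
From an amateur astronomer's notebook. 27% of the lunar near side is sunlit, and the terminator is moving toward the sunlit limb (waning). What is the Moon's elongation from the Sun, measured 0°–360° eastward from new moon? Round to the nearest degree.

cos θ = 1 − 2f = 0.460, giving a principal value of 62.6°.
Waning ⇒ past full, so θ = 360° − 62.6° = 297.4°.

297°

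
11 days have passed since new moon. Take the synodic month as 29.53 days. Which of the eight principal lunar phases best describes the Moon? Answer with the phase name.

θ ≈ 360° × 11/29.53 = 134°, which falls in the waxing gibbous sector.

waxing gibbous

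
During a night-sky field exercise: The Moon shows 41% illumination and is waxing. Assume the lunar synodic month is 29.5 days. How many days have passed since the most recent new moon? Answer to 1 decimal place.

6.5 days

cos θ = 1 − 2f = 0.180, giving a principal value of 79.6°.
Before full moon the principal value applies: θ = 79.6°.
At 360°/29.5 d per day, 79.6° corresponds to 6.53 days.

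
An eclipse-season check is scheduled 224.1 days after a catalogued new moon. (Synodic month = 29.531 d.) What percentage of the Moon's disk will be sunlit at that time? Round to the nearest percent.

92%

Reduce mod P: 224.1 − 7×29.531 = 17.38 d into the current lunation.
The Moon has covered 17.38/29.531 of its cycle, so θ ≈ 360° × 17.38/29.531 = 211.9°.
With cos θ = (-0.849), the lit fraction is (1 − (-0.849))/2 ≈ 0.924, so 92%.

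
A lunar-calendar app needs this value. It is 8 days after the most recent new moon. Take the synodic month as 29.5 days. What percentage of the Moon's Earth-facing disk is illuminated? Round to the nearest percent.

57%

The Moon has covered 8/29.5 of its cycle, so θ ≈ 360° × 8/29.5 = 97.6°.
With cos θ = (-0.133), the lit fraction is (1 − (-0.133))/2 ≈ 0.566, so 57%.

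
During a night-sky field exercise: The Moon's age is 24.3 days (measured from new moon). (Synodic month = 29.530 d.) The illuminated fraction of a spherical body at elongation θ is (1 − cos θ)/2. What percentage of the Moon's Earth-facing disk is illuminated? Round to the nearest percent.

28%

Elongation θ = 360° × 24.3/29.530 ≈ 296.2°.
Illuminated fraction = (1 − cos 296.2°)/2 = (1 − 0.442)/2 ≈ 0.279, so 28%.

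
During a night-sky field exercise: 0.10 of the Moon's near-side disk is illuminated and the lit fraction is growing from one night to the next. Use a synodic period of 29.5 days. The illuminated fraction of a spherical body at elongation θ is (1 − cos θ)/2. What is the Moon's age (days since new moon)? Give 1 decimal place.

3.0 days

Invert f = (1 − cos θ)/2 to get cos θ = 1 − 2(0.10) = 0.800, hence θ₀ = arccos 0.800 = 36.9°.
Waxing ⇒ before full, so θ = 36.9°.
At 360°/29.5 d per day, 36.9° corresponds to 3.02 days.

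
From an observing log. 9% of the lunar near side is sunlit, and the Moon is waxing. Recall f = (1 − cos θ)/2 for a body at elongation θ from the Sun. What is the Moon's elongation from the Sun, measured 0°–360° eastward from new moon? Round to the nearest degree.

35°

From f = (1 − cos θ)/2: cos θ = 1 − 2×0.09 = 0.820; arccos → 34.9°.
Before full moon the principal value applies: θ = 34.9°.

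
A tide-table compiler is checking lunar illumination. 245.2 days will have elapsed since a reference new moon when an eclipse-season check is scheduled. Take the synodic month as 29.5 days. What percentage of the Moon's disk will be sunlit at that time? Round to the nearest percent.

Reduce mod P: 245.2 − 8×29.5 = 9.20 d into the current lunation.
The Moon has covered 9.20/29.5 of its cycle, so θ ≈ 360° × 9.20/29.5 = 112.3°.
With cos θ = (-0.379), the lit fraction is (1 − (-0.379))/2 ≈ 0.689, so 69%.

69%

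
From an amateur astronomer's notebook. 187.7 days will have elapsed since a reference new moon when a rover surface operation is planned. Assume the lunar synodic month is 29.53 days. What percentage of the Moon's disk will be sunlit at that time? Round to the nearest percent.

81%

Reduce mod P: 187.7 − 6×29.53 = 10.52 d into the current lunation.
Elongation θ = 360° × 10.52/29.53 ≈ 128.2°.
cos 128.2° = (-0.619), so f = (1 − (-0.619))/2 = 0.810, so 81%.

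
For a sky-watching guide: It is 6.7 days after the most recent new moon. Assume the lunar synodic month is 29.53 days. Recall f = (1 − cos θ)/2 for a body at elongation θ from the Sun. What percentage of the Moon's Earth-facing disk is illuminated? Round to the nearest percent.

43%

The Moon has covered 6.7/29.53 of its cycle, so θ ≈ 360° × 6.7/29.53 = 81.7°.
With cos θ = 0.145, the lit fraction is (1 − 0.145)/2 ≈ 0.428, so 43%.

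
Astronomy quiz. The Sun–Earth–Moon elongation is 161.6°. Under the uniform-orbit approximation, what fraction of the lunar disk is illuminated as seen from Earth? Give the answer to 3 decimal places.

cos 161.6° = (-0.949), so f = (1 − (-0.949))/2 = 0.974.

0.974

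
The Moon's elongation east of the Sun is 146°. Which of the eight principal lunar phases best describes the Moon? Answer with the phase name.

The waxing gibbous sector spans roughly 112°–158°; 146° falls inside it.

waxing gibbous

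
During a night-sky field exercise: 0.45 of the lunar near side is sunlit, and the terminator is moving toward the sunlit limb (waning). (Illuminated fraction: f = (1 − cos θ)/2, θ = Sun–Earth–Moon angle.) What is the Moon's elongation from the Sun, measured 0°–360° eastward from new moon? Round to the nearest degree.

276°

Invert f = (1 − cos θ)/2 to get cos θ = 1 − 2(0.45) = 0.100, hence θ₀ = arccos 0.100 = 84.3°.
Waning ⇒ past full, so θ = 360° − 84.3° = 275.7°.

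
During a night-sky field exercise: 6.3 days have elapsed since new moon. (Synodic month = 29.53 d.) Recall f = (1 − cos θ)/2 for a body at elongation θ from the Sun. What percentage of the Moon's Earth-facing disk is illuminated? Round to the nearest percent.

Phase angle: θ = 360°·(6.3 d)/(29.53 d) = 76.8°.
With cos θ = 0.228, the lit fraction is (1 − 0.228)/2 ≈ 0.386, so 39%.

39%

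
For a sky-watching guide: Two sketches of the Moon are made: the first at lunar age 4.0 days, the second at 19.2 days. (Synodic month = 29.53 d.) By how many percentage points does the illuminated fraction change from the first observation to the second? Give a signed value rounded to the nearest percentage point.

+62 pp

First observation: θ = 360°·4.0/29.53 = 48.8°, so f = 0.170.
Second observation: θ = 234.1°, f = 0.793.
Δf = 0.793 − 0.170 = +0.623, i.e. +62 pp.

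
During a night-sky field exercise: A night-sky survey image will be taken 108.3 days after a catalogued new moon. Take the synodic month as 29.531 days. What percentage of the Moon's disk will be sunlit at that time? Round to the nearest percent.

75%

108.3 d spans 3 complete synodic months (3 × 29.531 = 88.59 d) plus 19.71 d.
Phase angle: θ = 360°·(19.71 d)/(29.531 d) = 240.2°.
With cos θ = (-0.496), the lit fraction is (1 − (-0.496))/2 ≈ 0.748, so 75%.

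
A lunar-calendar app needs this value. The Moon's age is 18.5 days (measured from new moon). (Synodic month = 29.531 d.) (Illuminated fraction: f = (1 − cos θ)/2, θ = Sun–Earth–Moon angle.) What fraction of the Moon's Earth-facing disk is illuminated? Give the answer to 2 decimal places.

0.85

The Moon has covered 18.5/29.531 of its cycle, so θ ≈ 360° × 18.5/29.531 = 225.5°.
With cos θ = (-0.701), the lit fraction is (1 − (-0.701))/2 ≈ 0.850.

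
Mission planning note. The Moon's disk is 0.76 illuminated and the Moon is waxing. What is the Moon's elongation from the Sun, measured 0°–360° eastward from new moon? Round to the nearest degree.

121°

cos θ = 1 − 2f = -0.520, giving a principal value of 121.3°.
Before full moon the principal value applies: θ = 121.3°.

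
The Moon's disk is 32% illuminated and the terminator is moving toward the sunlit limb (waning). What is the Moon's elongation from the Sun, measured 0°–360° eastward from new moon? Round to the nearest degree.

Invert f = (1 − cos θ)/2 to get cos θ = 1 − 2(0.32) = 0.360, hence θ₀ = arccos 0.360 = 68.9°.
Waning ⇒ past full, so θ = 360° − 68.9° = 291.1°.

291°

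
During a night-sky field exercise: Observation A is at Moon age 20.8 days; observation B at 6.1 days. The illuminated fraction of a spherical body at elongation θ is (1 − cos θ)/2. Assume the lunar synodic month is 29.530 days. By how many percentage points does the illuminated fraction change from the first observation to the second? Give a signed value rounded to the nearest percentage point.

θ₁ = 360° × 20.8/29.530 = 253.6°, f₁ = (1 − cos θ₁)/2 = 0.641.
θ₂ = 360° × 6.1/29.530 = 74.4°, f₂ = (1 − cos θ₂)/2 = 0.365.
Change = f₂ − f₁ = -0.276 → -28 percentage points.

-28 percentage points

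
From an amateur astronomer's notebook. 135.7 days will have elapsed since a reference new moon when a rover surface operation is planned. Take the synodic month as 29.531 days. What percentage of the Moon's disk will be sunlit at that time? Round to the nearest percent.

135.7/29.531 = 4.595 lunations, so 4 complete cycles and 17.58 d into the next.
Elongation θ = 360° × 17.58/29.531 ≈ 214.3°.
cos 214.3° = (-0.826), so f = (1 − (-0.826))/2 = 0.913, so 91%.

91%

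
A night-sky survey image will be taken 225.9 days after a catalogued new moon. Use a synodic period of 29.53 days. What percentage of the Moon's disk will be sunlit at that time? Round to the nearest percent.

79%

225.9 d spans 7 complete synodic months (7 × 29.53 = 206.71 d) plus 19.19 d.
Phase angle: θ = 360°·(19.19 d)/(29.53 d) = 233.9°.
With cos θ = (-0.589), the lit fraction is (1 − (-0.589))/2 ≈ 0.794, so 79%.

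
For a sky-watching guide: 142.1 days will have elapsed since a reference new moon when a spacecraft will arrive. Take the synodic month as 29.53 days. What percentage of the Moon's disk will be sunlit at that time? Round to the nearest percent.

142.1/29.53 = 4.812 lunations, so 4 complete cycles and 23.98 d into the next.
Elongation θ = 360° × 23.98/29.53 ≈ 292.3°.
With cos θ = 0.380, the lit fraction is (1 − 0.380)/2 ≈ 0.310, so 31%.

31%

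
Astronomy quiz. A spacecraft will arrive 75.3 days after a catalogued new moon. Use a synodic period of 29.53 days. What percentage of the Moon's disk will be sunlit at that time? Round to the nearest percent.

98%

75.3/29.53 = 2.550 lunations, so 2 complete cycles and 16.24 d into the next.
The Moon has covered 16.24/29.53 of its cycle, so θ ≈ 360° × 16.24/29.53 = 198.0°.
cos 198.0° = (-0.951), so f = (1 − (-0.951))/2 = 0.976, so 98%.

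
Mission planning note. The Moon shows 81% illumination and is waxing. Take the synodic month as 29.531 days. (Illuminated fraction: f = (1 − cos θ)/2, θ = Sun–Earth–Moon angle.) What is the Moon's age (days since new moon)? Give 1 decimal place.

cos θ = 1 − 2f = -0.620, giving a principal value of 128.3°.
The Moon is waxing (0°–180°), so θ = 128.3° directly.
That fraction of the synodic month is 128.3/360 × 29.531 d ≈ 10.53 d.

10.5 days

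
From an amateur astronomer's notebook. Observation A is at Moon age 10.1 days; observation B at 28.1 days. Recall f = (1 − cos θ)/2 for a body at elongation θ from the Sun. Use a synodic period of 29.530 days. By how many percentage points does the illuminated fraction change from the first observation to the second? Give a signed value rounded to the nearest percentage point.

-75 percentage points

First observation: θ = 360°·10.1/29.530 = 123.1°, so f = 0.773.
Second observation: θ = 342.6°, f = 0.023.
Δf = 0.023 − 0.773 = -0.750, i.e. -75 pp.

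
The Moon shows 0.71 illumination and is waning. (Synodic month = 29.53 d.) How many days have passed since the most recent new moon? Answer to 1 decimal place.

Invert f = (1 − cos θ)/2 to get cos θ = 1 − 2(0.71) = -0.420, hence θ₀ = arccos -0.420 = 114.8°.
Waning ⇒ past full, so θ = 360° − 114.8° = 245.2°.
At 360°/29.53 d per day, 245.2° corresponds to 20.11 days.

20.1 days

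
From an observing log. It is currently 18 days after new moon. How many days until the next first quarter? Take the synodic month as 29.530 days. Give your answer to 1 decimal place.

First quarter is 0.25 of the way through the cycle: age 0.25 × 29.530 = 7.383 d.
Already past this cycle's first quarter; the next is at 7.383 + 29.530 = 36.913 d, so 36.913 − 18 = 18.913 days.

18.9 days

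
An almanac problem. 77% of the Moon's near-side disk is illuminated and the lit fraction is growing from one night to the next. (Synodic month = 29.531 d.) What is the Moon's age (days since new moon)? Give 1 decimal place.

From f = (1 − cos θ)/2: cos θ = 1 − 2×0.77 = -0.540; arccos → 122.7°.
The Moon is waxing (0°–180°), so θ = 122.7° directly.
At 360°/29.531 d per day, 122.7° corresponds to 10.06 days.

10.1 days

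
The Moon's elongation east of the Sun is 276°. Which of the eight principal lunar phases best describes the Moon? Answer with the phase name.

The last quarter sector spans roughly 248°–292°; 276° falls inside it.

last quarter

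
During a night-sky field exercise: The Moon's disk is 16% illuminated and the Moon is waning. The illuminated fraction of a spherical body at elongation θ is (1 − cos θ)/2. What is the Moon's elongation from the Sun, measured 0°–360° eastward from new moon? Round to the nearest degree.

Invert f = (1 − cos θ)/2 to get cos θ = 1 − 2(0.16) = 0.680, hence θ₀ = arccos 0.680 = 47.2°.
Since the Moon is past full (waning), take the reflex angle: θ = 360° − 47.2° = 312.8°.

313°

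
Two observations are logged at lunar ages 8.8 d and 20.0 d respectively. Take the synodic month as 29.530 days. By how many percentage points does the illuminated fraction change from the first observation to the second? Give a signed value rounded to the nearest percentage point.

θ₁ = 360° × 8.8/29.530 = 107.3°, f₁ = (1 − cos θ₁)/2 = 0.649.
θ₂ = 360° × 20.0/29.530 = 243.8°, f₂ = (1 − cos θ₂)/2 = 0.721.
Change = f₂ − f₁ = +0.072 → +7 percentage points.

+7 pp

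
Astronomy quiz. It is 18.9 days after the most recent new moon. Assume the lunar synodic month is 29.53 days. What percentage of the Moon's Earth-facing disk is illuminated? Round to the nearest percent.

The Moon has covered 18.9/29.53 of its cycle, so θ ≈ 360° × 18.9/29.53 = 230.4°.
cos 230.4° = (-0.637), so f = (1 − (-0.637))/2 = 0.819, so 82%.

82%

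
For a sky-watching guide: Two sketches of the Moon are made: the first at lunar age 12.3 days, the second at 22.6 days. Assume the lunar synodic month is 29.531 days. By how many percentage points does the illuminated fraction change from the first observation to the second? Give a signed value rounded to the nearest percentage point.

First observation: θ = 360°·12.3/29.531 = 149.9°, so f = 0.933.
Second observation: θ = 275.5°, f = 0.452.
Δf = 0.452 − 0.933 = -0.481, i.e. -48 pp.

-48 percentage points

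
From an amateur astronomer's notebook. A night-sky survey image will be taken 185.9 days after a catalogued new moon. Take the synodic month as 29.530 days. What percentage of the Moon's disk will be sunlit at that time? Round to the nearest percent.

185.9/29.530 = 6.295 lunations, so 6 complete cycles and 8.72 d into the next.
Elongation θ = 360° × 8.72/29.530 ≈ 106.3°.
With cos θ = (-0.281), the lit fraction is (1 − (-0.281))/2 ≈ 0.640, so 64%.

64%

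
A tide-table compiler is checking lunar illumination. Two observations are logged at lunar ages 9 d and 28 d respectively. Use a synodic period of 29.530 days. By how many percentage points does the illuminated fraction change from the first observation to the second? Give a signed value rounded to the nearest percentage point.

-64 pp

First observation: θ = 360°·9/29.530 = 109.7°, so f = 0.669.
Second observation: θ = 341.3°, f = 0.026.
Δf = 0.026 − 0.669 = -0.642, i.e. -64 pp.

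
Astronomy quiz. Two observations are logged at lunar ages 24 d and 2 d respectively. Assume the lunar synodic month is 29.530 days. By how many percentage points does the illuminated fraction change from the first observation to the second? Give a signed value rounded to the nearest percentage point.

-26 pp

θ₁ = 360° × 24/29.530 = 292.6°, f₁ = (1 − cos θ₁)/2 = 0.308.
θ₂ = 360° × 2/29.530 = 24.4°, f₂ = (1 − cos θ₂)/2 = 0.045.
Change = f₂ − f₁ = -0.263 → -26 percentage points.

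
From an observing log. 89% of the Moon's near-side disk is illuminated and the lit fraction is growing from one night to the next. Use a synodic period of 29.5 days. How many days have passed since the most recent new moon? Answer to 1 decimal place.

11.6 days

Invert f = (1 − cos θ)/2 to get cos θ = 1 − 2(0.89) = -0.780, hence θ₀ = arccos -0.780 = 141.3°.
The Moon is waxing (0°–180°), so θ = 141.3° directly.
At 360°/29.5 d per day, 141.3° corresponds to 11.58 days.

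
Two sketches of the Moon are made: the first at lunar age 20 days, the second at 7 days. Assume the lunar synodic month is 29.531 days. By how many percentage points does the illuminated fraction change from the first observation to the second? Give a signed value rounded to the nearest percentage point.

θ₁ = 360° × 20/29.531 = 243.8°, f₁ = (1 − cos θ₁)/2 = 0.721.
θ₂ = 360° × 7/29.531 = 85.3°, f₂ = (1 − cos θ₂)/2 = 0.459.
Change = f₂ − f₁ = -0.261 → -26 percentage points.

-26 pp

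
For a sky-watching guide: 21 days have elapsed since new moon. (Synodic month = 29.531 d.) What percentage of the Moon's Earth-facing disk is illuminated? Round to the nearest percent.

62%

The Moon has covered 21/29.531 of its cycle, so θ ≈ 360° × 21/29.531 = 256.0°.
With cos θ = (-0.242), the lit fraction is (1 − (-0.242))/2 ≈ 0.621, so 62%.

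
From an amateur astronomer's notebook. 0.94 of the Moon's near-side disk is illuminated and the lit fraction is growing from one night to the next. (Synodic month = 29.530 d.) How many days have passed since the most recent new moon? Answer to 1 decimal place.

12.4 days

Invert f = (1 − cos θ)/2 to get cos θ = 1 − 2(0.94) = -0.880, hence θ₀ = arccos -0.880 = 151.6°.
The Moon is waxing (0°–180°), so θ = 151.6° directly.
Age = 29.530 × 151.6°/360° ≈ 12.44 days.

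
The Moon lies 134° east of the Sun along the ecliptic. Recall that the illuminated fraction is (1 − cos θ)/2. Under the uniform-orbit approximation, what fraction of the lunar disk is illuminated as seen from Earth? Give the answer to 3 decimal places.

cos 134° = (-0.695), so f = (1 − (-0.695))/2 = 0.847.

0.847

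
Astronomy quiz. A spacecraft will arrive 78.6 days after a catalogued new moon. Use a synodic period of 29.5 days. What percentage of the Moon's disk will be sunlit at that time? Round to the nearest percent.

78.6 d spans 2 complete synodic months (2 × 29.5 = 59.00 d) plus 19.60 d.
Elongation θ = 360° × 19.60/29.5 ≈ 239.2°.
With cos θ = (-0.512), the lit fraction is (1 − (-0.512))/2 ≈ 0.756, so 76%.

76%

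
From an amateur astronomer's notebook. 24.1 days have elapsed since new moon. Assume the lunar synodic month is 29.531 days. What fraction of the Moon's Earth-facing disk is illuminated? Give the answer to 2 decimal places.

Phase angle: θ = 360°·(24.1 d)/(29.531 d) = 293.8°.
With cos θ = 0.403, the lit fraction is (1 − 0.403)/2 ≈ 0.298.

0.30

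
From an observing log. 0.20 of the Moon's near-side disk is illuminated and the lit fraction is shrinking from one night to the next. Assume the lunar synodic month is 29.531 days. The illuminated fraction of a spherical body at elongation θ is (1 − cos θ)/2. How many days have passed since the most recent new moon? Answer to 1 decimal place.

cos θ = 1 − 2f = 0.600, giving a principal value of 53.1°.
Waning ⇒ past full, so θ = 360° − 53.1° = 306.9°.
At 360°/29.531 d per day, 306.9° corresponds to 25.17 days.

25.2 days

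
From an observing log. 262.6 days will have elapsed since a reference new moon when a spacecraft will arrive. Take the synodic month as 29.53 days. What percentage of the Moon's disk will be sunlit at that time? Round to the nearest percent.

11%

262.6/29.53 = 8.893 lunations, so 8 complete cycles and 26.36 d into the next.
Phase angle: θ = 360°·(26.36 d)/(29.53 d) = 321.4°.
cos 321.4° = 0.781, so f = (1 − 0.781)/2 = 0.109, so 11%.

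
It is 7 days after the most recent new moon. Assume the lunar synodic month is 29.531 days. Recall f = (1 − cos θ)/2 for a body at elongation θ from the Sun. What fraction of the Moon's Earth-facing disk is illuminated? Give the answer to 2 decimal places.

0.46

The Moon has covered 7/29.531 of its cycle, so θ ≈ 360° × 7/29.531 = 85.3°.
With cos θ = 0.081, the lit fraction is (1 − 0.081)/2 ≈ 0.459.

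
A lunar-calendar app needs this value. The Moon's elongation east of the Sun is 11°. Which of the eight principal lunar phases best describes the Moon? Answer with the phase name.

11° lies in the new moon sector of the 8-phase cycle.

new moon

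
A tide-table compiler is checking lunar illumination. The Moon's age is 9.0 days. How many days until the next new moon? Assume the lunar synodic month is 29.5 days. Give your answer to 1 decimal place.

The next new moon completes the synodic month: 29.5 − 9.0 = 20.500 days.

20.5 days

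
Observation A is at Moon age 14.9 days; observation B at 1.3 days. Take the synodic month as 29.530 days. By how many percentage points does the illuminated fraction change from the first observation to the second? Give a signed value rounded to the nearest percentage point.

-98 percentage points

First observation: θ = 360°·14.9/29.530 = 181.6°, so f = 1.000.
Second observation: θ = 15.8°, f = 0.019.
Δf = 0.019 − 1.000 = -0.981, i.e. -98 pp.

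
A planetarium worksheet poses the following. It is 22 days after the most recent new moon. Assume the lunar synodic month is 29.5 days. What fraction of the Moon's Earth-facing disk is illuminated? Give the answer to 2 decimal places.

0.51

Phase angle: θ = 360°·(22 d)/(29.5 d) = 268.5°.
With cos θ = (-0.027), the lit fraction is (1 − (-0.027))/2 ≈ 0.513.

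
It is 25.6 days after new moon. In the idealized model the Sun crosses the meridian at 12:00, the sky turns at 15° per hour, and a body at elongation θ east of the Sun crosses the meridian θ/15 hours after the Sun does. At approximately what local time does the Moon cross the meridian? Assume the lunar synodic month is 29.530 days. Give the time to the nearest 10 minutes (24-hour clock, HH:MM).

08:50

Elongation θ = 360° × 25.6/29.530 ≈ 312.1°.
At 15° of sky rotation per hour, 312.1° corresponds to a 20.81 h lag.
12:00 + 20.806 h ≈ 08:48 → 08:50 to the nearest ten minutes.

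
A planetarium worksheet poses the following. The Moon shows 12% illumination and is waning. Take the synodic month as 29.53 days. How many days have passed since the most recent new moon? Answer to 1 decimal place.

cos θ = 1 − 2f = 0.760, giving a principal value of 40.5°.
A waning Moon lies in 180°–360°, so θ = 360° − 40.5° = 319.5°.
Age = 29.53 × 319.5°/360° ≈ 26.20 days.

26.2 days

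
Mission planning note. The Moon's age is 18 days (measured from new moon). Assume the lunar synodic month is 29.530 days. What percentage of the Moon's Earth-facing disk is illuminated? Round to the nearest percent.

Elongation θ = 360° × 18/29.530 ≈ 219.4°.
With cos θ = (-0.772), the lit fraction is (1 − (-0.772))/2 ≈ 0.886, so 89%.

89%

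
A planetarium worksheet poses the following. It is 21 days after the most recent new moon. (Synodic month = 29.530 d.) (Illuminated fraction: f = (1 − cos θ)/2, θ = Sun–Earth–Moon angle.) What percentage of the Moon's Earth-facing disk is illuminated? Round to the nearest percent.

Elongation θ = 360° × 21/29.530 ≈ 256.0°.
With cos θ = (-0.242), the lit fraction is (1 − (-0.242))/2 ≈ 0.621, so 62%.

62%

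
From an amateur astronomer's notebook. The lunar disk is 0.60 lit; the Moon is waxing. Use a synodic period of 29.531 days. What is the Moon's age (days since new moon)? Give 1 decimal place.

From f = (1 − cos θ)/2: cos θ = 1 − 2×0.60 = -0.200; arccos → 101.5°.
Waxing ⇒ before full, so θ = 101.5°.
That fraction of the synodic month is 101.5/360 × 29.531 d ≈ 8.33 d.

8.3 days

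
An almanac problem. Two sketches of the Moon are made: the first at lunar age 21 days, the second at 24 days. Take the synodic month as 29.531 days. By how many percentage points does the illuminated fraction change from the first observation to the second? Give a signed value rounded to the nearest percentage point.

θ₁ = 360° × 21/29.531 = 256.0°, f₁ = (1 − cos θ₁)/2 = 0.621.
θ₂ = 360° × 24/29.531 = 292.6°, f₂ = (1 − cos θ₂)/2 = 0.308.
Change = f₂ − f₁ = -0.313 → -31 percentage points.

-31 percentage points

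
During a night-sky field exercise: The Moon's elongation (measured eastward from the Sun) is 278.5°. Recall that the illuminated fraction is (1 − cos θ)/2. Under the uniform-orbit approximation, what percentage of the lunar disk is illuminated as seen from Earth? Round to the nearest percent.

cos 278.5° = 0.148, so f = (1 − 0.148)/2 = 0.426, i.e. 43%.

43%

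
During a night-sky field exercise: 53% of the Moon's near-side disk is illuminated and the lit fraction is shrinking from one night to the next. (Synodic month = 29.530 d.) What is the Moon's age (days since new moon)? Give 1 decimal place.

21.9 days

Invert f = (1 − cos θ)/2 to get cos θ = 1 − 2(0.53) = -0.060, hence θ₀ = arccos -0.060 = 93.4°.
Waning ⇒ past full, so θ = 360° − 93.4° = 266.6°.
At 360°/29.530 d per day, 266.6° corresponds to 21.87 days.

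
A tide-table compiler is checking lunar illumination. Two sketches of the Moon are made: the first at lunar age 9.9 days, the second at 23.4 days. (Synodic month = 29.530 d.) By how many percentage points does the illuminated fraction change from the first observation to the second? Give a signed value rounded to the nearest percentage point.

-39 percentage points

First observation: θ = 360°·9.9/29.530 = 120.7°, so f = 0.755.
Second observation: θ = 285.3°, f = 0.368.
Δf = 0.368 − 0.755 = -0.387, i.e. -39 pp.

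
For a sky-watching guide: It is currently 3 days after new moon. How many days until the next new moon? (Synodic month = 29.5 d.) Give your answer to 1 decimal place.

One full lunation from the last new moon is 29.5 d; remaining = 29.5 − 3 = 26.500 d.

26.5 days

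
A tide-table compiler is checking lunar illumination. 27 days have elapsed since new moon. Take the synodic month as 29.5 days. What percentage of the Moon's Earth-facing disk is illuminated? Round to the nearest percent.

7%

Elongation θ = 360° × 27/29.5 ≈ 329.5°.
cos 329.5° = 0.862, so f = (1 − 0.862)/2 = 0.069, so 7%.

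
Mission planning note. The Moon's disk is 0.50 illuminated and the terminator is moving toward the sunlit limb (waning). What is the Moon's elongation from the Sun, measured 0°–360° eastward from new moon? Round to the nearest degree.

270°

Invert f = (1 − cos θ)/2 to get cos θ = 1 − 2(0.50) = 0.000, hence θ₀ = arccos 0.000 = 90.0°.
Waning ⇒ past full, so θ = 360° − 90.0° = 270.0°.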